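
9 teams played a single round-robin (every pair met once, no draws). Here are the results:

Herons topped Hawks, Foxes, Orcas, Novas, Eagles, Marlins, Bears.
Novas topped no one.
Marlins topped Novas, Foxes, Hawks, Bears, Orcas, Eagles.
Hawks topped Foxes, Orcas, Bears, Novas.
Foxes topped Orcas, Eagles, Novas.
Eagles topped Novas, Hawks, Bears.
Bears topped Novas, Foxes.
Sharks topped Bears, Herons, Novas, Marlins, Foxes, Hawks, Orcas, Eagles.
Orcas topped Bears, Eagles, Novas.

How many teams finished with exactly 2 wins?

1

Win totals: Eagles 3, Sharks 8, Orcas 3, Marlins 6, Hawks 4, Novas 0, Herons 7, Bears 2, Foxes 3.
Exactly 2: Bears — 1 team.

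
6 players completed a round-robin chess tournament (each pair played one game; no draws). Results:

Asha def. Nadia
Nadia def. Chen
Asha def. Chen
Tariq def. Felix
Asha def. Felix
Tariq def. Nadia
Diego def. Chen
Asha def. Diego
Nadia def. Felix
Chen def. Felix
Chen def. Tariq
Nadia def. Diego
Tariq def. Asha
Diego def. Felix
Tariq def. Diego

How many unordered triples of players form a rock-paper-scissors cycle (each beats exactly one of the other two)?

3

Of the C(6,3) = 20 triples, the cyclic ones are: {Asha, Chen, Tariq}; {Diego, Chen, Tariq}; {Chen, Tariq, Nadia}.
That is 3.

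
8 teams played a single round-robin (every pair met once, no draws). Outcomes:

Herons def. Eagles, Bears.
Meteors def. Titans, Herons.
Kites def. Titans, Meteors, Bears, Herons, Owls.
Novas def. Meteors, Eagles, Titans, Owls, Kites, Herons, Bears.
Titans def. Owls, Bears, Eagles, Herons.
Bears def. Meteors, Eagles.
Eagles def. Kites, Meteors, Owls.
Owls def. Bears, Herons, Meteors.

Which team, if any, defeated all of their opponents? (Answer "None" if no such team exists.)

Novas

Novas has 7 wins out of 7 opponents — a perfect record.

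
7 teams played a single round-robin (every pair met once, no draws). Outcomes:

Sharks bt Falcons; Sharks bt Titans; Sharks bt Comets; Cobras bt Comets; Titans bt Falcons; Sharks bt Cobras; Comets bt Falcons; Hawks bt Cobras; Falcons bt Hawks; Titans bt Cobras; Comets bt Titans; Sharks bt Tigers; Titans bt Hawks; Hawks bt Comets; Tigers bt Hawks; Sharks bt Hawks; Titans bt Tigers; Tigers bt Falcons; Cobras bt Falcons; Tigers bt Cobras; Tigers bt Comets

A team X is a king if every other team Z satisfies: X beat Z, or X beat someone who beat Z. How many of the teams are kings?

1

Cobras cannot reach Tigers, Sharks in two steps.
Tigers cannot reach Sharks in two steps.
Sharks reaches everyone (king).
Comets cannot reach Sharks in two steps.
Falcons cannot reach Tigers, Sharks, Titans in two steps.
Titans cannot reach Sharks in two steps.
Hawks cannot reach Tigers, Sharks in two steps.
Kings: Sharks — 1.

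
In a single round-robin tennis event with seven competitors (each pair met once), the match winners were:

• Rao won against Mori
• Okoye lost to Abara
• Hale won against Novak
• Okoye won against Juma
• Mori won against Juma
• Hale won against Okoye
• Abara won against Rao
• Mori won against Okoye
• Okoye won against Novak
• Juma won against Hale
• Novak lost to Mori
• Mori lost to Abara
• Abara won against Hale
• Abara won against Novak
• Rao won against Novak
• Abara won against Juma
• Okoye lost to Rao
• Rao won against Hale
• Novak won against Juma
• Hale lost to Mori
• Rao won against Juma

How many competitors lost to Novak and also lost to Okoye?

1

Novak beat: Juma.
Okoye beat: Juma, Novak.
Both beat: Juma — 1.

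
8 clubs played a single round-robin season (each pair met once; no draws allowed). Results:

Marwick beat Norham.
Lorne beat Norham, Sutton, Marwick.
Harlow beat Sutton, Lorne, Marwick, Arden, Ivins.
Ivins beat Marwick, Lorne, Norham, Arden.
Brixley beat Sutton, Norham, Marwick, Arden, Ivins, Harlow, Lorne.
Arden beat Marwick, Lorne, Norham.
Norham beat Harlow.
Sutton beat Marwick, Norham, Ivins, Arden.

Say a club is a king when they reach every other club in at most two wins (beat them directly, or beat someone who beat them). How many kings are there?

Marwick cannot reach Brixley, Lorne, Ivins, Arden, Sutton in two steps.
Brixley reaches everyone (king).
Lorne cannot reach Brixley in two steps.
Ivins cannot reach Brixley in two steps.
Norham cannot reach Brixley in two steps.
Arden cannot reach Brixley, Ivins in two steps.
Sutton cannot reach Brixley in two steps.
Harlow cannot reach Brixley in two steps.
Kings: Brixley — 1.

1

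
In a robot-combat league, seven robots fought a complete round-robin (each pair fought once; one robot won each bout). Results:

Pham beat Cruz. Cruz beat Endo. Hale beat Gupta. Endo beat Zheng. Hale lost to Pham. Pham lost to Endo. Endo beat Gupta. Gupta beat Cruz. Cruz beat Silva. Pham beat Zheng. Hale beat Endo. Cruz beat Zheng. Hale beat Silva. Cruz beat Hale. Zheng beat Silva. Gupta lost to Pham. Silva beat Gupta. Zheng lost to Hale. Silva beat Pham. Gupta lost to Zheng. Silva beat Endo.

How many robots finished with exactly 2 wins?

1

Win totals: Silva 3, Pham 4, Gupta 1, Endo 3, Zheng 2, Hale 4, Cruz 4.
Exactly 2: Zheng — 1 robot.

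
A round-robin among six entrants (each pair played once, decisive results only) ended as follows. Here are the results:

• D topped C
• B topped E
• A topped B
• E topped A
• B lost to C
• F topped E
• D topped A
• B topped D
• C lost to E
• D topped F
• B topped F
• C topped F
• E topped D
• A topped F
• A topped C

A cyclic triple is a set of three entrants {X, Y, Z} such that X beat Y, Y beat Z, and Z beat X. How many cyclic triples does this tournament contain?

7

Of the C(6,3) = 20 triples, the cyclic ones are: {A, B, D}; {A, B, E}; {A, E, F}; {B, C, D}; {B, C, E}; {C, E, F}; {D, E, F}.
That is 7.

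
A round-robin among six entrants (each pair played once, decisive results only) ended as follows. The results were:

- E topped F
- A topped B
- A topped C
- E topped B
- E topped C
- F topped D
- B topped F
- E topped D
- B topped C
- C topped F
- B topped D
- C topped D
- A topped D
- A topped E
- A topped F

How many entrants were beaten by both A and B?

A beat: B, C, D, E, F.
B beat: C, D, F.
Both beat: C, D, F — 3.

3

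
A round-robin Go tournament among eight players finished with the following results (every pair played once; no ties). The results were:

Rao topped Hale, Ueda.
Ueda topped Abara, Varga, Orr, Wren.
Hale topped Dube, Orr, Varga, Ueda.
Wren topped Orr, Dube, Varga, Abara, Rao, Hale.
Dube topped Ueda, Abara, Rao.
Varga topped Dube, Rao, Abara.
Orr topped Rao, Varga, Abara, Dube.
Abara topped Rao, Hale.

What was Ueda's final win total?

Ueda's results: beat Wren, Varga, Abara, Orr; lost to Rao, Dube, Hale.
That is 4 wins.

4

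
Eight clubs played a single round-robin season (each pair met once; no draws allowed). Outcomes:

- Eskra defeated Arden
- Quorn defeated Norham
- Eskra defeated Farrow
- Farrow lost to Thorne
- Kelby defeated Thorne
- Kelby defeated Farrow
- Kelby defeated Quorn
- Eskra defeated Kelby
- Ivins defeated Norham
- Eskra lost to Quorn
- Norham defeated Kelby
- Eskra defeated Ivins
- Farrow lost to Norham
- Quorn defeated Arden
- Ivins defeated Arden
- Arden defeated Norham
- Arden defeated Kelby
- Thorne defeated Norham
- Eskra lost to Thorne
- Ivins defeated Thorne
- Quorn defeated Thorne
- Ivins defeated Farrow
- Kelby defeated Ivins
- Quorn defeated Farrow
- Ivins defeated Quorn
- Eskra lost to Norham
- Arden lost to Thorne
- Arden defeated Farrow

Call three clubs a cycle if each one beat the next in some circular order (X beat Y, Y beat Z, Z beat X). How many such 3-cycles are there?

Win totals: Kelby 4, Quorn 5, Ivins 5, Farrow 0, Arden 3, Norham 3, Thorne 4, Eskra 4.
A club with w wins dominates both others in C(w,2) triples; summing gives 6 + 10 + 10 + 0 + 3 + 3 + 6 + 6 = 44 transitive triples.
Total triples C(8,3) = 56, so cyclic triples = 56 − 44 = 12.

12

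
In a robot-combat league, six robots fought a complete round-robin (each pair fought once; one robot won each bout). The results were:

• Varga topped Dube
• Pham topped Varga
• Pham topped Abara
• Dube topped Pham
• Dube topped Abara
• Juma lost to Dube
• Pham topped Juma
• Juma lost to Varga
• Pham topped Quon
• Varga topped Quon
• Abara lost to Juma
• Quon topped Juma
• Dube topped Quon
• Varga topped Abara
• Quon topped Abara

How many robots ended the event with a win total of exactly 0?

1

Win totals: Abara 0, Dube 4, Quon 2, Pham 4, Varga 4, Juma 1.
Exactly 0: Abara — 1 robot.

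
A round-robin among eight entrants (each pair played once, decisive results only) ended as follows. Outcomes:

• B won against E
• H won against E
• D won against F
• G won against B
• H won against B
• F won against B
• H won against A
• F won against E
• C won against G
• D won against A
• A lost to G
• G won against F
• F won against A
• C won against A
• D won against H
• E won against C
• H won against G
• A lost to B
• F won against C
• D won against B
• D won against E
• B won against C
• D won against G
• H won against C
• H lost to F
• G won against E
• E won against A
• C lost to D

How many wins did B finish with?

3

B's results: beat A, C, E; lost to D, F, G, H.
That is 3 wins.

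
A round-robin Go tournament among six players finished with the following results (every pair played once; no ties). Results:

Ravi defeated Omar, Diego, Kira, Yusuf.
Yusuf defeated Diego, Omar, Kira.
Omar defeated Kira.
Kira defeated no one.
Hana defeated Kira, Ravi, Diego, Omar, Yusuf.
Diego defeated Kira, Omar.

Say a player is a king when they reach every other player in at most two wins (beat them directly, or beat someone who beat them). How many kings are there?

1

Ravi cannot reach Hana in two steps.
Yusuf cannot reach Ravi, Hana in two steps.
Diego cannot reach Ravi, Yusuf, Hana in two steps.
Kira cannot reach Ravi, Yusuf, Diego, Omar, Hana in two steps.
Omar cannot reach Ravi, Yusuf, Diego, Hana in two steps.
Hana reaches everyone (king).
Kings: Hana — 1.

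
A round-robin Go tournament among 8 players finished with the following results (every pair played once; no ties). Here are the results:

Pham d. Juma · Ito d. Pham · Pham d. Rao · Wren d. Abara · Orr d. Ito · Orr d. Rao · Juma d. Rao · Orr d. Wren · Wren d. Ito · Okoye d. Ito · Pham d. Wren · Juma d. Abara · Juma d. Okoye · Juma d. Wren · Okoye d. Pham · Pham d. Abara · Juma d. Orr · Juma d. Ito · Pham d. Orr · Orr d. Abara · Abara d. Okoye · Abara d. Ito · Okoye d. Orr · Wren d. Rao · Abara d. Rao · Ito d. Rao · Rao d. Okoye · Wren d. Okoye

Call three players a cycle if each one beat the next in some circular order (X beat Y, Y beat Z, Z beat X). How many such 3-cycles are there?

12

Win totals: Rao 1, Juma 6, Pham 5, Ito 2, Wren 4, Okoye 3, Orr 4, Abara 3.
A player with w wins dominates both others in C(w,2) triples; summing gives 0 + 15 + 10 + 1 + 6 + 3 + 6 + 3 = 44 transitive triples.
Total triples C(8,3) = 56, so cyclic triples = 56 − 44 = 12.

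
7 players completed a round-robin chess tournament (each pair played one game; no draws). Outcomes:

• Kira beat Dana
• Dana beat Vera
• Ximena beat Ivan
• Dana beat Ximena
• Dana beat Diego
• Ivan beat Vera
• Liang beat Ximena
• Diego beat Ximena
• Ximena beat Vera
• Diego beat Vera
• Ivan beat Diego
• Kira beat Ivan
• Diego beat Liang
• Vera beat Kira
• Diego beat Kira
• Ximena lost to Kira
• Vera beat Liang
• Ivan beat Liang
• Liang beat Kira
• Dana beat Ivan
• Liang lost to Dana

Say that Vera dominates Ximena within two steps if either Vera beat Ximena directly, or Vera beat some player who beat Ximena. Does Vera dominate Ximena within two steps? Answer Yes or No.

Vera did not beat Ximena directly.
Vera beat Kira, Liang. Of those, Kira beat Ximena.

Yes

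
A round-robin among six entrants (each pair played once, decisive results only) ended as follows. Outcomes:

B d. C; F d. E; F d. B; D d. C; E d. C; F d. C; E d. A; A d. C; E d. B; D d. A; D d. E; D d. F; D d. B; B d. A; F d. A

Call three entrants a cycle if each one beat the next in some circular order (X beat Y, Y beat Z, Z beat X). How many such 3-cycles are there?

Win totals: A 1, B 2, C 0, D 5, E 3, F 4.
An entrant with w wins dominates both others in C(w,2) triples; summing gives 0 + 1 + 0 + 10 + 3 + 6 = 20 transitive triples.
Total triples C(6,3) = 20, so cyclic triples = 20 − 20 = 0.

0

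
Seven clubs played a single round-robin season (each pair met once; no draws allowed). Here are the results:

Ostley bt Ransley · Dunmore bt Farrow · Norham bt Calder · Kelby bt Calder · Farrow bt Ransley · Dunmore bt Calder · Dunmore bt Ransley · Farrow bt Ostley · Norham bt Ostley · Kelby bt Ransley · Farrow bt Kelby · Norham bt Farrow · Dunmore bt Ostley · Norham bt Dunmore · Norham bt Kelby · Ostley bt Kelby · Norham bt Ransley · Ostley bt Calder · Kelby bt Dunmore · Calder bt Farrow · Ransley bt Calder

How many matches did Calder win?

Calder's results: beat Farrow; lost to Ransley, Dunmore, Ostley, Norham, Kelby.
That is 1 win.

1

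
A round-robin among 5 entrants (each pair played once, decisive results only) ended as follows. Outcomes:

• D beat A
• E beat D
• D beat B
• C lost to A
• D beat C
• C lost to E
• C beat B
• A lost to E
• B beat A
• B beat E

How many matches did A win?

A's results: beat C; lost to B, D, E.
That is 1 win.

1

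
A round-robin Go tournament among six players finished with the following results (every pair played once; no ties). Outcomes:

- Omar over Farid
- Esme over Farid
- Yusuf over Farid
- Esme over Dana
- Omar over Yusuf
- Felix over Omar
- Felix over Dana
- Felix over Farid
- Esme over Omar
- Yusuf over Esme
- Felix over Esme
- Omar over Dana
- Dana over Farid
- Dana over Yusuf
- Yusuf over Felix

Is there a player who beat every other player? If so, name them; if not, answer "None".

None

Highest win total is Felix with 4 (out of 5 possible).
Felix lost to Yusuf, so no player went undefeated.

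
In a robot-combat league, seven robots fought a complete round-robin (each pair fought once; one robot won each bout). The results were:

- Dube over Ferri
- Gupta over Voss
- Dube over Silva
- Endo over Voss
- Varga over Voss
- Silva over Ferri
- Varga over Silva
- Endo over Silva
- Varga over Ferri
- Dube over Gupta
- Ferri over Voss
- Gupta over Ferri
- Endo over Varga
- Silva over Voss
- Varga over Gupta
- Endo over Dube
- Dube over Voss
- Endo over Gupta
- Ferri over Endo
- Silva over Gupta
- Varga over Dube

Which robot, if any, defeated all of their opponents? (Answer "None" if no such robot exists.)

None

Highest win total is Varga with 5 (out of 6 possible).
Varga lost to Endo, so no robot went undefeated.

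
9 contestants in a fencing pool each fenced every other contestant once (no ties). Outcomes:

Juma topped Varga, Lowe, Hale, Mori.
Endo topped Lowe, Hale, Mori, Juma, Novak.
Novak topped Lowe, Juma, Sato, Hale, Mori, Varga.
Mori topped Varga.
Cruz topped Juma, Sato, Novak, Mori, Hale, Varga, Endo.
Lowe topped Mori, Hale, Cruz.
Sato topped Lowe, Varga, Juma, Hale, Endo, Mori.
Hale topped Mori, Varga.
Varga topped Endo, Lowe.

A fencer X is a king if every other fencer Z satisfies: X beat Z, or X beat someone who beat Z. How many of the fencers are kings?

5

Lowe reaches everyone (king).
Sato reaches everyone (king).
Juma cannot reach Sato, Novak in two steps.
Hale cannot reach Sato, Juma, Novak, Cruz in two steps.
Novak reaches everyone (king).
Endo reaches everyone (king).
Varga cannot reach Sato in two steps.
Cruz reaches everyone (king).
Mori cannot reach Sato, Juma, Hale, Novak, Cruz in two steps.
Kings: Lowe, Sato, Novak, Endo, Cruz — 5.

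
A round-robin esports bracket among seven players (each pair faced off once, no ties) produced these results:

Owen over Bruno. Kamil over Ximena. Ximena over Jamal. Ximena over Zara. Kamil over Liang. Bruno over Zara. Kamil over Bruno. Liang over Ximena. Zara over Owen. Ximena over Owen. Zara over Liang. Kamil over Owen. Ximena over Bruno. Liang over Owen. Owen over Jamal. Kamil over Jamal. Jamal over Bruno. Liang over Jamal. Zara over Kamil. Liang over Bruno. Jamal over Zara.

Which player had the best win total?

Win totals: Zara 3, Jamal 2, Bruno 1, Owen 2, Kamil 5, Liang 4, Ximena 4.
Kamil leads with 5 wins (next highest: 4).

Kamil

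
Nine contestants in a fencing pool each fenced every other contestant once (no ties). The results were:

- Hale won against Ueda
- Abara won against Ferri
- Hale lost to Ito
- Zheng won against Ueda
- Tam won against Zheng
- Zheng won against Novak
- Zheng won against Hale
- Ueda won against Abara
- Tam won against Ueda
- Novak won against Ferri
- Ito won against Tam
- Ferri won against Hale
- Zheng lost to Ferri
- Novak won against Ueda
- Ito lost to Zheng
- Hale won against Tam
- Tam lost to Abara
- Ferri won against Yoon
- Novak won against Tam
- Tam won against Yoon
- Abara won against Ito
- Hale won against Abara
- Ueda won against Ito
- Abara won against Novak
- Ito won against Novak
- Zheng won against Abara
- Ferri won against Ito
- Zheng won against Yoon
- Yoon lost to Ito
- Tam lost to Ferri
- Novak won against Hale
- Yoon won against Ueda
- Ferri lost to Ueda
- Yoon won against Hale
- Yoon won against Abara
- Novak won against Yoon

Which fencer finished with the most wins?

Zheng

Win totals: Ueda 3, Ferri 5, Zheng 6, Ito 4, Abara 4, Hale 3, Tam 3, Novak 5, Yoon 3.
Zheng leads with 6 wins (next highest: 5).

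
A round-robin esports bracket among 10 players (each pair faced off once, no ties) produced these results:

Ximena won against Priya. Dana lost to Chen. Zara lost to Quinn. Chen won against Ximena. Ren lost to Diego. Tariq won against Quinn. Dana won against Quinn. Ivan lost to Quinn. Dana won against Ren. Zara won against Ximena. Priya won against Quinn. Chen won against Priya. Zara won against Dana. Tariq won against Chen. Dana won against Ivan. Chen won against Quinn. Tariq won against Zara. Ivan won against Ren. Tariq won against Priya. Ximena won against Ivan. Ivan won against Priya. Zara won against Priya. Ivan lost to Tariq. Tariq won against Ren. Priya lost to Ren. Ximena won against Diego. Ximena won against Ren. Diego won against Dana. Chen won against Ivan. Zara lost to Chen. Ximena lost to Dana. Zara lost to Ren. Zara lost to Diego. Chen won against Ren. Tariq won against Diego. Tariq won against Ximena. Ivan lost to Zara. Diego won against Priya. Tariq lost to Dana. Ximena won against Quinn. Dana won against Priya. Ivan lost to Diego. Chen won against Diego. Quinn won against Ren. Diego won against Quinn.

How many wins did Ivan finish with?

2

Ivan's results: beat Ren, Priya; lost to Zara, Quinn, Diego, Ximena, Chen, Dana, Tariq.
That is 2 wins.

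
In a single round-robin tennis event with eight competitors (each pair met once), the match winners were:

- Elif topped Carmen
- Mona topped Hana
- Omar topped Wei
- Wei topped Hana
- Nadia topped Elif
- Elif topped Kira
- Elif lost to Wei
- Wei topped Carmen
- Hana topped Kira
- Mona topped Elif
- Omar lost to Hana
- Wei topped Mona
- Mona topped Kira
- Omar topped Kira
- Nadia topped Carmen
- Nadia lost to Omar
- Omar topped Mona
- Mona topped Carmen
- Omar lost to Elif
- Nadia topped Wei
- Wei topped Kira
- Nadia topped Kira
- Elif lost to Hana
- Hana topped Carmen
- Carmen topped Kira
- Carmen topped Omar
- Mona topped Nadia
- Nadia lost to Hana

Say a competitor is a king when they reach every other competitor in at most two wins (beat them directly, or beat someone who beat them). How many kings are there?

Elif cannot reach Hana in two steps.
Mona reaches everyone (king).
Kira cannot reach Elif, Mona, Hana, Omar, Carmen, Nadia, Wei in two steps.
Hana reaches everyone (king).
Omar reaches everyone (king).
Carmen cannot reach Elif, Hana in two steps.
Nadia reaches everyone (king).
Wei reaches everyone (king).
Kings: Mona, Hana, Omar, Nadia, Wei — 5.

5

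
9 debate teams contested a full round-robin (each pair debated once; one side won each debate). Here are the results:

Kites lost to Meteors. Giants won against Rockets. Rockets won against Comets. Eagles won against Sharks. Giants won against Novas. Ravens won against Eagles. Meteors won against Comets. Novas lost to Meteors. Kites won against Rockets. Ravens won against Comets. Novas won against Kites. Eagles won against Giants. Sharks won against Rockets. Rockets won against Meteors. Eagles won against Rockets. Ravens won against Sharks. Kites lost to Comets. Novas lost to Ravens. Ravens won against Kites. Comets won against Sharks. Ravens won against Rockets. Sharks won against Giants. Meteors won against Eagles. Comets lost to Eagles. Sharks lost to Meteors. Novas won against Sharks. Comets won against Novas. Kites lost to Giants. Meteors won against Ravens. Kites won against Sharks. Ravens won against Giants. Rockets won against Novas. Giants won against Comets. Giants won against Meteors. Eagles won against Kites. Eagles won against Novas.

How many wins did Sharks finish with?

2

Sharks' results: beat Rockets, Giants; lost to Meteors, Ravens, Eagles, Comets, Kites, Novas.
That is 2 wins.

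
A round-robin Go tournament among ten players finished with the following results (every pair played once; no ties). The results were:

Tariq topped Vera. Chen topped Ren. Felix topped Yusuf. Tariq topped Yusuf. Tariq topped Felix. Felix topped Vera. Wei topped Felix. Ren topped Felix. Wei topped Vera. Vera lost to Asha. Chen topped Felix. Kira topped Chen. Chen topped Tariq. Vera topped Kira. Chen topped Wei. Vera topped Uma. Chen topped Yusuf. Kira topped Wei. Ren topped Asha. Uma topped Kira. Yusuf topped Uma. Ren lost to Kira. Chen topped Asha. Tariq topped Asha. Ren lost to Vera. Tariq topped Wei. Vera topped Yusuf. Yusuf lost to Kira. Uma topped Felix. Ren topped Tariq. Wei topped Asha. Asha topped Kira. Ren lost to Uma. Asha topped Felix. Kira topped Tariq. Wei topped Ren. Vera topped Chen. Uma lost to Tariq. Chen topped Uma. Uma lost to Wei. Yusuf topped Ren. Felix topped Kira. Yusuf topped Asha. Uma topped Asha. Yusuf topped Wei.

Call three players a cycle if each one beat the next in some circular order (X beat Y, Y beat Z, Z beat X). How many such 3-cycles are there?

33

Win totals: Wei 5, Ren 3, Tariq 6, Kira 5, Chen 7, Asha 3, Uma 4, Vera 5, Felix 3, Yusuf 4.
A player with w wins dominates both others in C(w,2) triples; summing gives 10 + 3 + 15 + 10 + 21 + 3 + 6 + 10 + 3 + 6 = 87 transitive triples.
Total triples C(10,3) = 120, so cyclic triples = 120 − 87 = 33.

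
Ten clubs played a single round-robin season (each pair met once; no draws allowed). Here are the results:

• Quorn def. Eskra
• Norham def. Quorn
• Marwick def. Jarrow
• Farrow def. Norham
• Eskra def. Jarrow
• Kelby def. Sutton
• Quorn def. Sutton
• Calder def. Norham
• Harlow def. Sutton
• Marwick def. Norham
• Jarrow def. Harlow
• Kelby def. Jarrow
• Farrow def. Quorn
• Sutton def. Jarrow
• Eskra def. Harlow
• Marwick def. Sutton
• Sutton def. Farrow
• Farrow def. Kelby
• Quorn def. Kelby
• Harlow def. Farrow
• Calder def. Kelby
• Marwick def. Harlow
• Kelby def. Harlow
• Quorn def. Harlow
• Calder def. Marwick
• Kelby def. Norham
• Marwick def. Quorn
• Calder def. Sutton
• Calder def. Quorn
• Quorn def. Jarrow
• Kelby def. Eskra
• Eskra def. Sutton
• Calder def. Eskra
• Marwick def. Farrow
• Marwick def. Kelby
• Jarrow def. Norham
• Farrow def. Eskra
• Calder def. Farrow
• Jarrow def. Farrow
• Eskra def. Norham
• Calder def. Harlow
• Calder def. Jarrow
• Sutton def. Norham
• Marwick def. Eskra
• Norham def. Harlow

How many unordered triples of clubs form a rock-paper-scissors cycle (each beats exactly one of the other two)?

16

Win totals: Calder 9, Norham 2, Harlow 2, Marwick 8, Sutton 3, Kelby 5, Quorn 5, Jarrow 3, Farrow 4, Eskra 4.
A club with w wins dominates both others in C(w,2) triples; summing gives 36 + 1 + 1 + 28 + 3 + 10 + 10 + 3 + 6 + 6 = 104 transitive triples.
Total triples C(10,3) = 120, so cyclic triples = 120 − 104 = 16.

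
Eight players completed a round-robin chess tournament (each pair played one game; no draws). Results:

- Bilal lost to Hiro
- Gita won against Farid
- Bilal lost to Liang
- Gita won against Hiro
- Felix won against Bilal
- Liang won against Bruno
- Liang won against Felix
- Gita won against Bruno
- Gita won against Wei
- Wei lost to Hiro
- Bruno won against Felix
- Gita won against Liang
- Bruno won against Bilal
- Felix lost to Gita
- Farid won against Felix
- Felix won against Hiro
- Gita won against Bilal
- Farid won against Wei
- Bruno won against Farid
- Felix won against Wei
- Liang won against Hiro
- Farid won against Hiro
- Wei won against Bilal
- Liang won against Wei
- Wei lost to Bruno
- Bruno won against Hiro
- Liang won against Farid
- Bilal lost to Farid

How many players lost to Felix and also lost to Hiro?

2

Felix beat: Hiro, Bilal, Wei.
Hiro beat: Bilal, Wei.
Both beat: Bilal, Wei — 2.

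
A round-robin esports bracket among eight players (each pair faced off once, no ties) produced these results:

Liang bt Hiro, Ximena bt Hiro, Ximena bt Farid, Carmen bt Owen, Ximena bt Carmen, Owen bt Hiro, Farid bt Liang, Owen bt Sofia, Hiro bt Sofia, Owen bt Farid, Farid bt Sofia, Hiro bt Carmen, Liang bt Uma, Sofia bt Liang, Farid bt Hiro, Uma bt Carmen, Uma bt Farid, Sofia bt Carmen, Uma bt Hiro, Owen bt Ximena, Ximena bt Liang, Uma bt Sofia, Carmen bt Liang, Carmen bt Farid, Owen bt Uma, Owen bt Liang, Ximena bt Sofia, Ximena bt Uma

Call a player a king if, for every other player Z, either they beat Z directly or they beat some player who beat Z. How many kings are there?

Ximena reaches everyone (king).
Carmen reaches everyone (king).
Hiro cannot reach Ximena, Uma in two steps.
Owen reaches everyone (king).
Sofia cannot reach Ximena in two steps.
Farid cannot reach Ximena, Owen in two steps.
Uma cannot reach Ximena in two steps.
Liang cannot reach Ximena, Owen in two steps.
Kings: Ximena, Carmen, Owen — 3.

3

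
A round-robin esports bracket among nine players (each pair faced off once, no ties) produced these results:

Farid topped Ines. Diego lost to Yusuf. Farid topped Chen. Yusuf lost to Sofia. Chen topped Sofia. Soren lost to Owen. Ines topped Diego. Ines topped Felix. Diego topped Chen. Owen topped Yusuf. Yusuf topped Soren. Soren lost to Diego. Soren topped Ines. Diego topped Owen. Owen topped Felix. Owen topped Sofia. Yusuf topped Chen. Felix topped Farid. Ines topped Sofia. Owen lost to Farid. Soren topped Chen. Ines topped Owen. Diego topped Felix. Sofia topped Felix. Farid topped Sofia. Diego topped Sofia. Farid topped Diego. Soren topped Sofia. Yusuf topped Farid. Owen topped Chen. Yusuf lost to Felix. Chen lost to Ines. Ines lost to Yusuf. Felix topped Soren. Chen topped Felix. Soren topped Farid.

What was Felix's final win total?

3

Felix's results: beat Soren, Farid, Yusuf; lost to Ines, Chen, Sofia, Owen, Diego.
That is 3 wins.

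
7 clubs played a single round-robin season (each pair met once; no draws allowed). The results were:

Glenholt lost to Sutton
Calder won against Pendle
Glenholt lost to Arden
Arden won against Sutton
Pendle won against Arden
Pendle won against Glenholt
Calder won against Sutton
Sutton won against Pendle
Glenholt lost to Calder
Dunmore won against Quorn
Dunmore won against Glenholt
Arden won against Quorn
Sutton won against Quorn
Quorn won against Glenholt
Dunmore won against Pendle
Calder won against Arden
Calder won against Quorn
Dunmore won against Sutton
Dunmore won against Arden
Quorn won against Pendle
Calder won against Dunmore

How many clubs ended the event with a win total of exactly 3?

2

Win totals: Glenholt 0, Quorn 2, Arden 3, Dunmore 5, Pendle 2, Calder 6, Sutton 3.
Exactly 3: Arden, Sutton — 2 clubs.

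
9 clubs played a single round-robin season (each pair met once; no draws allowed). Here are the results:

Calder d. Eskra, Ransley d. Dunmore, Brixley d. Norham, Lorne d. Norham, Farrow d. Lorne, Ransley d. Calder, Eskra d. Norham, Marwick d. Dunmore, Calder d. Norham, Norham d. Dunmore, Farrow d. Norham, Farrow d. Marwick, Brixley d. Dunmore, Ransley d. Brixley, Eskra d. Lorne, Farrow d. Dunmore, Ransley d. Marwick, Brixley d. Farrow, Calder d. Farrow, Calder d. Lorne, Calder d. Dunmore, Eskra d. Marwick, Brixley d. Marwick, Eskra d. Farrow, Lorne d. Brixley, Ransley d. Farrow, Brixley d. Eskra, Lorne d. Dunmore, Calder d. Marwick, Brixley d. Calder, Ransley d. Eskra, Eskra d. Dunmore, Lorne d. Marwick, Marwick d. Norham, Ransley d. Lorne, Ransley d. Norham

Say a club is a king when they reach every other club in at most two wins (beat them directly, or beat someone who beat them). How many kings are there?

Calder cannot reach Ransley in two steps.
Brixley cannot reach Ransley in two steps.
Marwick cannot reach Calder, Brixley, Eskra, Farrow, Lorne, Ransley in two steps.
Eskra cannot reach Calder, Ransley in two steps.
Farrow cannot reach Calder, Eskra, Ransley in two steps.
Dunmore cannot reach Calder, Brixley, Marwick, Eskra, Farrow, Norham, Lorne, Ransley in two steps.
Norham cannot reach Calder, Brixley, Marwick, Eskra, Farrow, Lorne, Ransley in two steps.
Lorne cannot reach Ransley in two steps.
Ransley reaches everyone (king).
Kings: Ransley — 1.

1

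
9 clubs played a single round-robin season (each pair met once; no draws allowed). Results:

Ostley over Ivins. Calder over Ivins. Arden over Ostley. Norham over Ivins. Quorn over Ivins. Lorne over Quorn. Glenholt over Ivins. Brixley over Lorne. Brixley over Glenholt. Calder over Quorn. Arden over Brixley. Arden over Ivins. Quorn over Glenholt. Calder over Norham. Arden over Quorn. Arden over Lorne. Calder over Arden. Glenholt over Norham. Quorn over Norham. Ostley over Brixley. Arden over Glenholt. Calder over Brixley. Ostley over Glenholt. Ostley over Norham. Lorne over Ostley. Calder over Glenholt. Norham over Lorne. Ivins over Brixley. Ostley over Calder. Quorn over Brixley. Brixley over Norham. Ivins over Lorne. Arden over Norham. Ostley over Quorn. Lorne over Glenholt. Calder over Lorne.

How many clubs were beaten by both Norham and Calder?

2

Norham beat: Ivins, Lorne.
Calder beat: Ivins, Glenholt, Lorne, Norham, Brixley, Quorn, Arden.
Both beat: Ivins, Lorne — 2.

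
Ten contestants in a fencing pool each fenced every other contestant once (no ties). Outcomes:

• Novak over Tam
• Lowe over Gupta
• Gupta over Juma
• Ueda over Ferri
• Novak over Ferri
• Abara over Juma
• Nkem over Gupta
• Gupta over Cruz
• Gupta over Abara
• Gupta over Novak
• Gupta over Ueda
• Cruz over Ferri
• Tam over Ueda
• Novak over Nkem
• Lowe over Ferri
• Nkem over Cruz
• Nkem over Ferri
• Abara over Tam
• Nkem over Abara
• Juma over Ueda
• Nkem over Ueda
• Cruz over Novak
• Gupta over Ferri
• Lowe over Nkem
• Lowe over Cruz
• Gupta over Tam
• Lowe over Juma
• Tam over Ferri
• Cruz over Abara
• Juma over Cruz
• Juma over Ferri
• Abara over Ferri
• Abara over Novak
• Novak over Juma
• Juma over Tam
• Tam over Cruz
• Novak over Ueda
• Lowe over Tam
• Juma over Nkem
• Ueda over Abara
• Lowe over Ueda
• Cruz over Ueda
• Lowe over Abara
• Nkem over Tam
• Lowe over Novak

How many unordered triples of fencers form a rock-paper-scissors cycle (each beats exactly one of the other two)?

12

Win totals: Juma 5, Tam 3, Ueda 2, Lowe 9, Abara 4, Nkem 6, Cruz 4, Novak 5, Gupta 7, Ferri 0.
A fencer with w wins dominates both others in C(w,2) triples; summing gives 10 + 3 + 1 + 36 + 6 + 15 + 6 + 10 + 21 + 0 = 108 transitive triples.
Total triples C(10,3) = 120, so cyclic triples = 120 − 108 = 12.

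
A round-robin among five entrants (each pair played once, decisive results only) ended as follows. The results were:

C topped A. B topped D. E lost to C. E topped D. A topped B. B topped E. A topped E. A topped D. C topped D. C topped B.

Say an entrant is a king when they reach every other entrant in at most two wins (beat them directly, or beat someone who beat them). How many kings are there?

A cannot reach C in two steps.
B cannot reach A, C in two steps.
C reaches everyone (king).
D cannot reach A, B, C, E in two steps.
E cannot reach A, B, C in two steps.
Kings: C — 1.

1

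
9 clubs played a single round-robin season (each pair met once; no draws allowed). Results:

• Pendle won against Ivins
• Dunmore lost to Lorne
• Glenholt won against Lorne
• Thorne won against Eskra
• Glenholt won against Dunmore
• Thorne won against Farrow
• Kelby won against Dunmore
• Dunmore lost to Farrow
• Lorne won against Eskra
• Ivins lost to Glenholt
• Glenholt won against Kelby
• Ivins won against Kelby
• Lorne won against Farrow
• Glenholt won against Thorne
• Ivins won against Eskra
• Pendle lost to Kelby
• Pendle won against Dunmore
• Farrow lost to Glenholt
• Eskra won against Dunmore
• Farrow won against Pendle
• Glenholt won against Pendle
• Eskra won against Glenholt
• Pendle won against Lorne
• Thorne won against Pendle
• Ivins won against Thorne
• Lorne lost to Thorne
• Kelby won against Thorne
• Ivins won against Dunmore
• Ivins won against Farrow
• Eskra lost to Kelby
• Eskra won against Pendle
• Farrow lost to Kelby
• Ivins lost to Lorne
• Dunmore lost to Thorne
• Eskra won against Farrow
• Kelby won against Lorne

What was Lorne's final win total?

4

Lorne's results: beat Eskra, Farrow, Dunmore, Ivins; lost to Kelby, Glenholt, Thorne, Pendle.
That is 4 wins.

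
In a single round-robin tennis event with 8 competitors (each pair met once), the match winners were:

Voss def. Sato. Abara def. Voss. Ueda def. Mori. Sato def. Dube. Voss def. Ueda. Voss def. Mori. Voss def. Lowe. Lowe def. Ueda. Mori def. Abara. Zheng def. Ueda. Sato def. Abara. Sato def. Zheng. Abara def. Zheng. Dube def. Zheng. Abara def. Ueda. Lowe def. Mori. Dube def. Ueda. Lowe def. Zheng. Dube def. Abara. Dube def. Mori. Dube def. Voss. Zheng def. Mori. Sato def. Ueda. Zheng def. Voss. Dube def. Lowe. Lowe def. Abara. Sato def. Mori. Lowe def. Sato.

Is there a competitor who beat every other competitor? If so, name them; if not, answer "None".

Highest win total is Dube with 6 (out of 7 possible).
Dube lost to Sato, so no competitor went undefeated.

None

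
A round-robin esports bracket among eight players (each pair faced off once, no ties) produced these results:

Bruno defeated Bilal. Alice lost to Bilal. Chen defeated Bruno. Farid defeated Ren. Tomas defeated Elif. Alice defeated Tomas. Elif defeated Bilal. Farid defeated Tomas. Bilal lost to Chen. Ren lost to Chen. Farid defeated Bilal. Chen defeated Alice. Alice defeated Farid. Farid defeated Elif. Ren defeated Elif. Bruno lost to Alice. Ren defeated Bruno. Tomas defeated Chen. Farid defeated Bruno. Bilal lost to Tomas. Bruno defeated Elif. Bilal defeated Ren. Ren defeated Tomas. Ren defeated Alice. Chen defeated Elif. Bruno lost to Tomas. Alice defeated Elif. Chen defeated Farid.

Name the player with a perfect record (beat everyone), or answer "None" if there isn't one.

Highest win total is Chen with 6 (out of 7 possible).
Chen lost to Tomas, so no player went undefeated.

None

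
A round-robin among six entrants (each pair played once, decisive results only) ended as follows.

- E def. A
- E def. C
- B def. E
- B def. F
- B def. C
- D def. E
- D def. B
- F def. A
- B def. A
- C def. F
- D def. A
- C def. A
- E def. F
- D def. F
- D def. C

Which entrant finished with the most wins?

Win totals: A 0, B 4, C 2, D 5, E 3, F 1.
D leads with 5 wins (next highest: 4).

D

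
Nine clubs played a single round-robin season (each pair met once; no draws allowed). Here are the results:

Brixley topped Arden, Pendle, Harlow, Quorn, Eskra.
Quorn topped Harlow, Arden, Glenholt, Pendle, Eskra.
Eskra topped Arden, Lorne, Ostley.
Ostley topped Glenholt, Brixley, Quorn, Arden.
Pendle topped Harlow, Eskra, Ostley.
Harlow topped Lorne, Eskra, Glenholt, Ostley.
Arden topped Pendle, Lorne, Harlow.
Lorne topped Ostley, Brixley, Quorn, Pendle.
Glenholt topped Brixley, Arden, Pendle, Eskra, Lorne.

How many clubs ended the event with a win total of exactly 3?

Win totals: Ostley 4, Brixley 5, Glenholt 5, Quorn 5, Harlow 4, Arden 3, Lorne 4, Eskra 3, Pendle 3.
Exactly 3: Arden, Eskra, Pendle — 3 clubs.

3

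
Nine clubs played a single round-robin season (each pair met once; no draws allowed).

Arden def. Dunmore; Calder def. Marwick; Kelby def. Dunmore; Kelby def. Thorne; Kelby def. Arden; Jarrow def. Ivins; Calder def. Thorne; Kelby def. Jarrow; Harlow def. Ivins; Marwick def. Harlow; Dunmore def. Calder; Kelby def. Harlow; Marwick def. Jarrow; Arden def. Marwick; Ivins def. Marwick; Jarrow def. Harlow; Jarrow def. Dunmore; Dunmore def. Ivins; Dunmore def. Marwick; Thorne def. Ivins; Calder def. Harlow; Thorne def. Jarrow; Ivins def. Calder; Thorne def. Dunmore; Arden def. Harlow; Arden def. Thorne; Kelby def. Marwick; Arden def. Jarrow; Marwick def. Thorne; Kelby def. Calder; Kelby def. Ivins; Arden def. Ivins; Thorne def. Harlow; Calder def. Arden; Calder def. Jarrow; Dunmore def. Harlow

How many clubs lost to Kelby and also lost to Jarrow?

Kelby beat: Harlow, Ivins, Dunmore, Marwick, Arden, Thorne, Jarrow, Calder.
Jarrow beat: Harlow, Ivins, Dunmore.
Both beat: Harlow, Ivins, Dunmore — 3.

3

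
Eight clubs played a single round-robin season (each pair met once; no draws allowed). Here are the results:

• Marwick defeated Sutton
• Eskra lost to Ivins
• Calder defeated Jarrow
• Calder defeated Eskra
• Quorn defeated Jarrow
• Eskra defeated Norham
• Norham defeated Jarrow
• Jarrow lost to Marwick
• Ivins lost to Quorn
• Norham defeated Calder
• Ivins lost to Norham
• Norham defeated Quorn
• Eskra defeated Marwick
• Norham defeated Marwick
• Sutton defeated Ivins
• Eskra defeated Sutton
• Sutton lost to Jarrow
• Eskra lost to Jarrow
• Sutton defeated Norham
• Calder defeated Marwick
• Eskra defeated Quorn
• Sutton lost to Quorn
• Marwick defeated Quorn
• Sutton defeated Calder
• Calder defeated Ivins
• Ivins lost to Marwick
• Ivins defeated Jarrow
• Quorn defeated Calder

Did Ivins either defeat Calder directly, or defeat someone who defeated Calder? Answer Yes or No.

No

Ivins did not beat Calder directly.
Ivins beat Eskra, Jarrow, but each of them lost to Calder. No two-step path.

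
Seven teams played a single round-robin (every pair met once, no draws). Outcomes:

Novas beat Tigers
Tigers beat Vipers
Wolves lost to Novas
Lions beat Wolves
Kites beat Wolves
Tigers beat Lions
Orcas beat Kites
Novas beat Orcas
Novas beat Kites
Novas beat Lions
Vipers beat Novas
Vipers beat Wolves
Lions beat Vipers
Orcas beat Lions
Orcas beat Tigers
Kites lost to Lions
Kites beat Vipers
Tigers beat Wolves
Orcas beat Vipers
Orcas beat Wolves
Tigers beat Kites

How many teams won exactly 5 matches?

Win totals: Wolves 0, Vipers 2, Kites 2, Orcas 5, Lions 3, Tigers 4, Novas 5.
Exactly 5: Orcas, Novas — 2 teams.

2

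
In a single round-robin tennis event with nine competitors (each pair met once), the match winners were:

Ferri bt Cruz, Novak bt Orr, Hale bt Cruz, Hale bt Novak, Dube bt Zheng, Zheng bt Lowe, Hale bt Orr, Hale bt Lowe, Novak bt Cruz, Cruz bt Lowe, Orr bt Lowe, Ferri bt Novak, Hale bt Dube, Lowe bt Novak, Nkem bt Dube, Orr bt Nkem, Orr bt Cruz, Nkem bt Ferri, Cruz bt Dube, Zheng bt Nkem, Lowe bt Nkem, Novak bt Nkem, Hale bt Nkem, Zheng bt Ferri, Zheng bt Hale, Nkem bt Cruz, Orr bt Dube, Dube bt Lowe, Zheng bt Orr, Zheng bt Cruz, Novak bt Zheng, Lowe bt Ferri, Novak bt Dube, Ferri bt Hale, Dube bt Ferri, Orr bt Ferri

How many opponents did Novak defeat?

5

Novak's results: beat Dube, Cruz, Nkem, Orr, Zheng; lost to Lowe, Hale, Ferri.
That is 5 wins.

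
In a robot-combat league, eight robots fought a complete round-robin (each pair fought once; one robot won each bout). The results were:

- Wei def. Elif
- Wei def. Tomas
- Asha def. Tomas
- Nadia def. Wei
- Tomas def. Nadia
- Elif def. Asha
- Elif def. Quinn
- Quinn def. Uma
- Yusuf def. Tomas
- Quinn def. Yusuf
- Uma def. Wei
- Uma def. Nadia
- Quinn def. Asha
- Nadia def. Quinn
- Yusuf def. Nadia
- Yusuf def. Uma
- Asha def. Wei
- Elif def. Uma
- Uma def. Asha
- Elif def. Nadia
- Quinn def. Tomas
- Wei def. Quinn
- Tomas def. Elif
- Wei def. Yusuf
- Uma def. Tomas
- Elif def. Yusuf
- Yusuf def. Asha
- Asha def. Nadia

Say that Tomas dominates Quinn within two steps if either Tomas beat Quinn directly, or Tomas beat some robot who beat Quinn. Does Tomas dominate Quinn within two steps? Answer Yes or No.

Yes

Tomas did not beat Quinn directly.
Tomas beat Nadia, Elif. Of those, Nadia beat Quinn.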